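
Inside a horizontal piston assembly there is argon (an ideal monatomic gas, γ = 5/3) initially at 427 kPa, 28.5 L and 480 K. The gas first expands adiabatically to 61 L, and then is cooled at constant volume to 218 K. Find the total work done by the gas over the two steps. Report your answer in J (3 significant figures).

W_total ≈ 7260 J

Step 1 (adiabatic): W = (P₁V₁ − P₂V₂)/(γ−1) = (12170 − 7327)/0.667 = 7263 J.
Step 2 (isochoric): W = 0 (constant volume).
W_total = 7263 + 0 = 7263 J.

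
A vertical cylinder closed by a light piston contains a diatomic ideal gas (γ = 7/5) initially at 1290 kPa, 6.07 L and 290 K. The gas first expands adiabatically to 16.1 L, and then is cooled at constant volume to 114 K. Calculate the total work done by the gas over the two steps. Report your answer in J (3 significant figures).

W_total ≈ 6320 J

Step 1 (adiabatic): W = (P₁V₁ − P₂V₂)/(γ−1) = (7830 − 5301)/0.4 = 6324 J.
Step 2 (isochoric): W = 0 (constant volume).
W_total = 6324 + 0 = 6324 J.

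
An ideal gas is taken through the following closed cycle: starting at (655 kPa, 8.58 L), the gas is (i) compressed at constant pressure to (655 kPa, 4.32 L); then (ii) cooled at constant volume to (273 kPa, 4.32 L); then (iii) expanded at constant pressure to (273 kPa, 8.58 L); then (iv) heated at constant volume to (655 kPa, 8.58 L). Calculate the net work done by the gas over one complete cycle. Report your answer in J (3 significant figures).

W_net ≈ -1630 J

Constant-volume legs do no work.
W(i) = (655)(4.32 − 8.58) = -2790 J; W(iii) = (273)(8.58 − 4.32) = 1163 J.
W_net = -2790 + 1163 = -1627 J (the counter-clockwise enclosed area).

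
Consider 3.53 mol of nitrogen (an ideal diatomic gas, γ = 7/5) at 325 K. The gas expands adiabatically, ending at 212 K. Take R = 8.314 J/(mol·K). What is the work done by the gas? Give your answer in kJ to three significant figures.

Adiabatic ⇒ Q = 0, so W_by = −ΔU = nCᵥ(T₁ − T₂).
Cᵥ = 5R/2 = 20.79 J/(mol·K).
W = (3.53)(20.79)(325 − 212) = 8291 J.

W ≈ 8.29 kJ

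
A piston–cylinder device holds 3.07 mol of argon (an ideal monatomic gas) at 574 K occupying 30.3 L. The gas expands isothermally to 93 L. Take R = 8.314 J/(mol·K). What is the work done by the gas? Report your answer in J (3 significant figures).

W ≈ 16400 J

Isothermal: W = nRT ln(V₂/V₁).
W = (3.07)(8.314)(574) × ln(93/30.3)
  = 14651 × 1.121
W_by_gas = 16430 J.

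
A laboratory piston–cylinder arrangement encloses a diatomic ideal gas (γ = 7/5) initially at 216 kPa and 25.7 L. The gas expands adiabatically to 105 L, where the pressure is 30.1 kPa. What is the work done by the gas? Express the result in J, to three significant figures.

Adiabatic: W = (P₁V₁ − P₂V₂)/(γ − 1) with γ = 7/5.
P₁V₁ = 5551 J, P₂V₂ = 3160 J.
W = (5551 − 3160) / 0.4 = 5977 J.

W ≈ 5980 J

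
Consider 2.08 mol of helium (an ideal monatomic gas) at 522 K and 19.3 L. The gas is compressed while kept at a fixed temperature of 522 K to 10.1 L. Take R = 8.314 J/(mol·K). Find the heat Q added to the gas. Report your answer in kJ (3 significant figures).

Q ≈ -5.85 kJ

Isothermal ⇒ ΔU = 0, so Q = W = nRT ln(V₂/V₁).
Q = (2.08)(8.314)(522) ln(10.1/19.3) = 9027 × -0.6476 = -5846 J.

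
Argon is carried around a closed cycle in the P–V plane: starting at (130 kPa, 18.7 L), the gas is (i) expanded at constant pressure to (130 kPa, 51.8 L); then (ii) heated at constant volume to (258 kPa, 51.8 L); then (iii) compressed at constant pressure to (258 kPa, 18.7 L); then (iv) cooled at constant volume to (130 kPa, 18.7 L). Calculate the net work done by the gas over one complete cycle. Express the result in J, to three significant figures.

W_net ≈ -4240 J

Constant-volume legs do no work.
W(i) = (130)(51.8 − 18.7) = 4303 J; W(iii) = (258)(18.7 − 51.8) = -8540 J.
W_net = 4303 − 8540 = -4237 J (the counter-clockwise enclosed area).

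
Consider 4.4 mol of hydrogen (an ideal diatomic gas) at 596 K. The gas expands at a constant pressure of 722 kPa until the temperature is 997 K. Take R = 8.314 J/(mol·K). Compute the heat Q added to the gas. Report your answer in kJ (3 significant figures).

Q ≈ 51.3 kJ

Isobaric: W = nRΔT = (4.4)(8.314)(401) = 14669 J.
ΔU = nCᵥΔT with Cᵥ = 5R/2: ΔU = (4.4)(20.79)(401) = 36673 J.
Q = ΔU + W = 36673 + 14669 = 51342 J.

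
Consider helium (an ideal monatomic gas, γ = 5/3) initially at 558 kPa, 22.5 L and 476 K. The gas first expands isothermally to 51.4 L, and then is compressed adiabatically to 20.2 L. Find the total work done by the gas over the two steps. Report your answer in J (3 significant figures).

W_total ≈ -5900 J

Step 1 (isothermal): W = P₁V₁ ln(V₂/V₁) = (12555) ln(51.4/22.5) = 10372 J.
After step 1: P = 244.3 kPa, V = 51.4 L, T = 476 K.
Step 2 (adiabatic): W = (P₁V₁ − P₂V₂)/(γ−1) = (12555 − 23400)/0.667 = -16268 J.
W_total = 10372 − 16268 = -5896 J.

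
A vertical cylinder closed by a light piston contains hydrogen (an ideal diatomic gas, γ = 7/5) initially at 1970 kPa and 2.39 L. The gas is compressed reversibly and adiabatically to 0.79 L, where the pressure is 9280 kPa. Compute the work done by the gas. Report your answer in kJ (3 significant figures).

W ≈ -6.56 kJ

Adiabatic: W = (P₁V₁ − P₂V₂)/(γ − 1) with γ = 7/5.
P₁V₁ = 4708 J, P₂V₂ = 7331 J.
W = (4708 − 7331) / 0.4 = -6557 J.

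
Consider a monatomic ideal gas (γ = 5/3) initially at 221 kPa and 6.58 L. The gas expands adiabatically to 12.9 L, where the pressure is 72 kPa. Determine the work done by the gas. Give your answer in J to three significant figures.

Adiabatic: W = (P₁V₁ − P₂V₂)/(γ − 1) with γ = 5/3.
P₁V₁ = 1454 J, P₂V₂ = 928.8 J.
W = (1454 − 928.8) / 0.6667 = 788.1 J.

W ≈ 788 J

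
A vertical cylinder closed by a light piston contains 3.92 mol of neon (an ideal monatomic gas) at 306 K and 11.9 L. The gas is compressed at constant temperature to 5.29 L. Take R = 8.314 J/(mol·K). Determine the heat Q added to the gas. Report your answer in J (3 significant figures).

Isothermal ⇒ ΔU = 0, so Q = W = nRT ln(V₂/V₁).
Q = (3.92)(8.314)(306) ln(5.29/11.9) = 9973 × -0.8107 = -8085 J.

Q ≈ -8090 J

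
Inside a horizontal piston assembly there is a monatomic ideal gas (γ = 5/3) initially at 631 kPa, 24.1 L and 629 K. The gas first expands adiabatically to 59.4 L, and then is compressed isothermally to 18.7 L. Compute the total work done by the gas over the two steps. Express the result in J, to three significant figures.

W_total ≈ 677 J

Step 1 (adiabatic): W = (P₁V₁ − P₂V₂)/(γ−1) = (15207 − 8334)/0.667 = 10309 J.
After step 1: P = 140.3 kPa, V = 59.4 L, T = 344.7 K.
Step 2 (isothermal): W = P₁V₁ ln(V₂/V₁) = (8334) ln(18.7/59.4) = -9632 J.
W_total = 10309 − 9632 = 676.8 J.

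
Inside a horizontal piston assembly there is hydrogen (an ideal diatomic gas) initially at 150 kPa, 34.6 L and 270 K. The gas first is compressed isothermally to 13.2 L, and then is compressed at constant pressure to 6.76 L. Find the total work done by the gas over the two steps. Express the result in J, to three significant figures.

Step 1 (isothermal): W = P₁V₁ ln(V₂/V₁) = (5190) ln(13.2/34.6) = -5001 J.
After step 1: P = 393.2 kPa, V = 13.2 L, T = 270 K.
Step 2 (isobaric): W = PΔV = (393.2 kPa)(6.76 − 13.2 L) = -2532 J.
W_total = -5001 − 2532 = -7533 J.

W_total ≈ -7530 J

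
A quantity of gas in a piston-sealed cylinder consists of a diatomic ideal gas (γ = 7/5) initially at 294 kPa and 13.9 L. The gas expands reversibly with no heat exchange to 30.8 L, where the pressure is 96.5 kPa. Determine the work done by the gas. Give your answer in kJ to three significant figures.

Adiabatic: W = (P₁V₁ − P₂V₂)/(γ − 1) with γ = 7/5.
P₁V₁ = 4087 J, P₂V₂ = 2972 J.
W = (4087 − 2972) / 0.4 = 2786 J.

W ≈ 2.79 kJ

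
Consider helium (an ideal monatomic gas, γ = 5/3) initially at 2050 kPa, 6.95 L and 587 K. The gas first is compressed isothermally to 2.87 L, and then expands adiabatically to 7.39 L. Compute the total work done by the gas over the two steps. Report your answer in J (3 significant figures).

Step 1 (isothermal): W = P₁V₁ ln(V₂/V₁) = (14248) ln(2.87/6.95) = -12601 J.
After step 1: P = 4964 kPa, V = 2.87 L, T = 587 K.
Step 2 (adiabatic): W = (P₁V₁ − P₂V₂)/(γ−1) = (14247 − 7584)/0.667 = 9995 J.
W_total = -12601 + 9995 = -2606 J.

W_total ≈ -2610 J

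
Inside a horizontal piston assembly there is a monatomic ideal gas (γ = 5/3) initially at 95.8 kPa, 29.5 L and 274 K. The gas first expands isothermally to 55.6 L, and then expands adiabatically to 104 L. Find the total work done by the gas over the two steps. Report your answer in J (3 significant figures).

W_total ≈ 3240 J

Step 1 (isothermal): W = P₁V₁ ln(V₂/V₁) = (2826) ln(55.6/29.5) = 1791 J.
After step 1: P = 50.83 kPa, V = 55.6 L, T = 274 K.
Step 2 (adiabatic): W = (P₁V₁ − P₂V₂)/(γ−1) = (2826 − 1862)/0.667 = 1447 J.
W_total = 1791 + 1447 = 3238 J.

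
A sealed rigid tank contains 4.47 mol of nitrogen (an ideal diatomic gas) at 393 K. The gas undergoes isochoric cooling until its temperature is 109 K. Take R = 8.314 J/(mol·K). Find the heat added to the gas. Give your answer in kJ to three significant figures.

Constant volume ⇒ W = 0, so Q = ΔU = nCᵥΔT with Cᵥ = 5R/2 = 20.79 J/(mol·K).
ΔU = (4.47)(20.79)(109 − 393) = -26386 J.

Q ≈ -26.4 kJ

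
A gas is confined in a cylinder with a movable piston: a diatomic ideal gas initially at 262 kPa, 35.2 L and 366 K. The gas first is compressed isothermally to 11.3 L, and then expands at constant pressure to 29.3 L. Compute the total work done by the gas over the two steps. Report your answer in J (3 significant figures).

W_total ≈ 4210 J

Step 1 (isothermal): W = P₁V₁ ln(V₂/V₁) = (9222) ln(11.3/35.2) = -10479 J.
After step 1: P = 816.1 kPa, V = 11.3 L, T = 366 K.
Step 2 (isobaric): W = PΔV = (816.1 kPa)(29.3 − 11.3 L) = 14691 J.
W_total = -10479 + 14691 = 4212 J.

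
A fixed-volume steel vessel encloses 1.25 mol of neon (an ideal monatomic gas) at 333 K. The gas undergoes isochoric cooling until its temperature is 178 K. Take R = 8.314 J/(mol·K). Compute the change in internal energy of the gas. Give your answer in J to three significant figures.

ΔU ≈ -2420 J

Constant volume ⇒ W = 0, so Q = ΔU = nCᵥΔT with Cᵥ = 3R/2 = 12.47 J/(mol·K).
ΔU = (1.25)(12.47)(178 − 333) = -2416 J.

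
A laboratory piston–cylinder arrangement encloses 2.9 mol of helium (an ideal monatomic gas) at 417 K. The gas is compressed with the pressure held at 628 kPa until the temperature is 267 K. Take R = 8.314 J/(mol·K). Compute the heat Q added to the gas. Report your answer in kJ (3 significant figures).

Isobaric: W = nRΔT = (2.9)(8.314)(-150) = -3617 J.
ΔU = nCᵥΔT with Cᵥ = 3R/2: ΔU = (2.9)(12.47)(-150) = -5425 J.
Q = ΔU + W = -5425 − 3617 = -9041 J.

Q ≈ -9.04 kJ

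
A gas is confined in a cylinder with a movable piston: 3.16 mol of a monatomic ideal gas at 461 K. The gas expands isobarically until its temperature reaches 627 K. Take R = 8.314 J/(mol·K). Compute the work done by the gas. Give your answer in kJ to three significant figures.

Isobaric: W = P ΔV = nR ΔT.
W = (3.16)(8.314)(627 − 461) = 4361 J.

W ≈ 4.36 kJ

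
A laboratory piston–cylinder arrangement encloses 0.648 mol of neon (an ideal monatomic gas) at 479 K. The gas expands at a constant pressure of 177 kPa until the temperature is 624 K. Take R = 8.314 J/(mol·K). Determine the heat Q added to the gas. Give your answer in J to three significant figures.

Q ≈ 1950 J

Isobaric: W = nRΔT = (0.648)(8.314)(145) = 781.2 J.
ΔU = nCᵥΔT with Cᵥ = 3R/2: ΔU = (0.648)(12.47)(145) = 1172 J.
Q = ΔU + W = 1172 + 781.2 = 1953 J.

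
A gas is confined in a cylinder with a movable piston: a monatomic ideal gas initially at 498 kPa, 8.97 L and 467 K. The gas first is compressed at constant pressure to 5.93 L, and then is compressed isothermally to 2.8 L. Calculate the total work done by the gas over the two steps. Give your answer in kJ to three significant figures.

W_total ≈ -3.73 kJ

Step 1 (isobaric): W = PΔV = (498 kPa)(5.93 − 8.97 L) = -1514 J.
After step 1: P = 498 kPa, V = 5.93 L, T = 308.7 K.
Step 2 (isothermal): W = P₁V₁ ln(V₂/V₁) = (2953) ln(2.8/5.93) = -2216 J.
W_total = -1514 − 2216 = -3730 J.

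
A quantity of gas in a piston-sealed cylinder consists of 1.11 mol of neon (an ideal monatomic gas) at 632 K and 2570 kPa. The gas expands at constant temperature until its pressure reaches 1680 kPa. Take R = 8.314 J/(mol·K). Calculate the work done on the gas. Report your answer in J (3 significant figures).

Isothermal process: W = nRT ln(V₂/V₁) = nRT ln(P₁/P₂).
W = (1.11)(8.314)(632) × ln(2570/1680)
  = 5832 × ln(1.53) = 5832 × 0.4251
W_by_gas = 2479 J; work on gas = −W_by = -2479 J.

W ≈ -2480 J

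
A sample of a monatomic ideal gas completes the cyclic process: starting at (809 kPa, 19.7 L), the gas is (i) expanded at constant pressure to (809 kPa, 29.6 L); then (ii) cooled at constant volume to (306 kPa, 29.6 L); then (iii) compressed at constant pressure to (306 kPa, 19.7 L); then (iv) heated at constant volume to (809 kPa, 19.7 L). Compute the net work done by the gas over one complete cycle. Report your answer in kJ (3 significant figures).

W_net ≈ 4.98 kJ

Constant-volume legs do no work.
W(i) = (809)(29.6 − 19.7) = 8009 J; W(iii) = (306)(19.7 − 29.6) = -3029 J.
W_net = 8009 − 3029 = 4980 J (the clockwise enclosed area).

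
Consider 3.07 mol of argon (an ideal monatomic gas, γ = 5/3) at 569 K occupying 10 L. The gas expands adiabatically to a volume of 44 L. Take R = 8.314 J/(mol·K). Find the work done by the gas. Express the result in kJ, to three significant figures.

Adiabatic: TV^(γ−1) = const with γ = 5/3.
T₂ = T₁ (V₁/V₂)^(γ−1) = 569 × (10/44)^0.667 = 569 × 0.3724 = 211.9 K.
W_by = nCᵥ(T₁ − T₂) = (3.07)(12.47)(569 − 211.9) = 13672 J.

W ≈ 13.7 kJ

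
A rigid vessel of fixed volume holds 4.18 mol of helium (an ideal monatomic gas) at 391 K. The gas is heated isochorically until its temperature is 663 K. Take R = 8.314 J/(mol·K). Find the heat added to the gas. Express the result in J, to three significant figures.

Constant volume ⇒ W = 0, so Q = ΔU = nCᵥΔT with Cᵥ = 3R/2 = 12.47 J/(mol·K).
ΔU = (4.18)(12.47)(663 − 391) = 14179 J.

Q ≈ 14200 J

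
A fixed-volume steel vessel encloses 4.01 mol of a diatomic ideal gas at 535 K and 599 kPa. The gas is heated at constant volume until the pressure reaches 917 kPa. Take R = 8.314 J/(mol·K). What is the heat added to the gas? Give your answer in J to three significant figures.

Q ≈ 23700 J

Constant volume ⇒ W = 0, so Q = ΔU = nCᵥΔT with Cᵥ = 5R/2 = 20.79 J/(mol·K).
At constant V, T₂/T₁ = P₂/P₁ ⇒ ΔT = T₁(P₂/P₁ − 1) = 535·(917/599 − 1) = 284 K.
ΔU = (4.01)(20.79)(284) = 23673 J.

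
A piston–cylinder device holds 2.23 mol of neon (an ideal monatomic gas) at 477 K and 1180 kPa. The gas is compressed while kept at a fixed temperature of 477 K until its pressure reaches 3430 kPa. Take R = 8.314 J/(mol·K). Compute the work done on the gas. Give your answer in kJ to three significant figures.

Isothermal process: W = nRT ln(V₂/V₁) = nRT ln(P₁/P₂).
W = (2.23)(8.314)(477) × ln(1180/3430)
  = 8844 × ln(0.344) = 8844 × -1.067
W_by_gas = -9437 J; work on gas = −W_by = 9437 J.

W ≈ 9.44 kJ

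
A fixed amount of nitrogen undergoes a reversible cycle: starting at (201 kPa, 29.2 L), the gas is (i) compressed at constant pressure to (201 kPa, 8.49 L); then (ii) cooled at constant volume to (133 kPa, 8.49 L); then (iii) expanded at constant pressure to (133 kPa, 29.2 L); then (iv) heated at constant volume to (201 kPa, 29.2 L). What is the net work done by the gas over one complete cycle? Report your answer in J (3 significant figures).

W_net ≈ -1410 J

Constant-volume legs do no work.
W(i) = (201)(8.49 − 29.2) = -4163 J; W(iii) = (133)(29.2 − 8.49) = 2754 J.
W_net = -4163 + 2754 = -1408 J (the counter-clockwise enclosed area).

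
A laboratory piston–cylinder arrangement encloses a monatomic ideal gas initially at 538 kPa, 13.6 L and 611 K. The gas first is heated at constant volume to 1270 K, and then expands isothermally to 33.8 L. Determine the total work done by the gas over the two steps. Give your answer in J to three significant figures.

Step 1 (isochoric): W = 0 (constant volume).
After step 1: P = 1118 kPa (V unchanged).
Step 2 (isothermal): W = P₁V₁ ln(V₂/V₁) = (15208) ln(33.8/13.6) = 13846 J.
W_total = 0 + 13846 = 13846 J.

W_total ≈ 13800 J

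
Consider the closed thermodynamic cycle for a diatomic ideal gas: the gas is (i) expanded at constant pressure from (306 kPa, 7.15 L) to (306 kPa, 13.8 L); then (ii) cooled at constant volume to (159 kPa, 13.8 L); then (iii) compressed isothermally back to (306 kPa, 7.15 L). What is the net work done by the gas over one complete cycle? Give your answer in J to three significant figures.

W_net ≈ 592 J

Leg (i): W = PΔV = (306)(13.8 − 7.15) = 2035 J.
Leg (ii): W = 0.
Leg (iii): W = PᵢVᵢ ln(V_f/Vᵢ) = (2194) ln(7.15/13.8) = -1443 J.
W_net = 2035 − 1443 = 592.1 J.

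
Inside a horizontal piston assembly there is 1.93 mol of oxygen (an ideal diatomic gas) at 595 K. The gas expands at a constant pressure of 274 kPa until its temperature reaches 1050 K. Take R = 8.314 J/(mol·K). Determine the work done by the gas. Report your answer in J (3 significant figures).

W ≈ 7300 J

Isobaric: W = P ΔV = nR ΔT.
W = (1.93)(8.314)(1050 − 595) = 7301 J.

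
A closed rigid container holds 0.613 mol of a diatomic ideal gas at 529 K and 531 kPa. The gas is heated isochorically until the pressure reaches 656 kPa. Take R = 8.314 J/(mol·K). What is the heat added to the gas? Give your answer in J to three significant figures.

Q ≈ 1590 J

Constant volume ⇒ W = 0, so Q = ΔU = nCᵥΔT with Cᵥ = 5R/2 = 20.79 J/(mol·K).
At constant V, T₂/T₁ = P₂/P₁ ⇒ ΔT = T₁(P₂/P₁ − 1) = 529·(656/531 − 1) = 124.5 K.
ΔU = (0.613)(20.79)(124.5) = 1587 J.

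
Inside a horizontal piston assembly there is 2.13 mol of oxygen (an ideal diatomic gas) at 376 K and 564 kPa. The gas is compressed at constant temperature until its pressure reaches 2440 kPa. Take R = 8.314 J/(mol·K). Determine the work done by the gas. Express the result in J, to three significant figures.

W ≈ -9750 J

Isothermal process: W = nRT ln(V₂/V₁) = nRT ln(P₁/P₂).
W = (2.13)(8.314)(376) × ln(564/2440)
  = 6659 × ln(0.2311) = 6659 × -1.465
W_by_gas = -9753 J.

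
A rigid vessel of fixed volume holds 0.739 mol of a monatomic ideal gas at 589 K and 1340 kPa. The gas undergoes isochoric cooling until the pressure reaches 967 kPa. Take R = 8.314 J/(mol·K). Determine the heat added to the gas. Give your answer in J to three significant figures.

Constant volume ⇒ W = 0, so Q = ΔU = nCᵥΔT with Cᵥ = 3R/2 = 12.47 J/(mol·K).
At constant V, T₂/T₁ = P₂/P₁ ⇒ ΔT = T₁(P₂/P₁ − 1) = 589·(967/1340 − 1) = -164 K.
ΔU = (0.739)(12.47)(-164) = -1511 J.

Q ≈ -1510 J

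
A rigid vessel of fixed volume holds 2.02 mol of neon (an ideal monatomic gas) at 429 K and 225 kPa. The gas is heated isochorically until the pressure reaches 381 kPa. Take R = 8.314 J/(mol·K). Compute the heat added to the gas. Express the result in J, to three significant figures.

Q ≈ 7490 J

Constant volume ⇒ W = 0, so Q = ΔU = nCᵥΔT with Cᵥ = 3R/2 = 12.47 J/(mol·K).
At constant V, T₂/T₁ = P₂/P₁ ⇒ ΔT = T₁(P₂/P₁ − 1) = 429·(381/225 − 1) = 297.4 K.
ΔU = (2.02)(12.47)(297.4) = 7493 J.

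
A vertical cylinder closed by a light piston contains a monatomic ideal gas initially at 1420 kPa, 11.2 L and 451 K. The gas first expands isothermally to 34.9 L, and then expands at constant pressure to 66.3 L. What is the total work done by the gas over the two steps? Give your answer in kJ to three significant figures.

W_total ≈ 32.4 kJ

Step 1 (isothermal): W = P₁V₁ ln(V₂/V₁) = (15904) ln(34.9/11.2) = 18076 J.
After step 1: P = 455.7 kPa, V = 34.9 L, T = 451 K.
Step 2 (isobaric): W = PΔV = (455.7 kPa)(66.3 − 34.9 L) = 14309 J.
W_total = 18076 + 14309 = 32385 J.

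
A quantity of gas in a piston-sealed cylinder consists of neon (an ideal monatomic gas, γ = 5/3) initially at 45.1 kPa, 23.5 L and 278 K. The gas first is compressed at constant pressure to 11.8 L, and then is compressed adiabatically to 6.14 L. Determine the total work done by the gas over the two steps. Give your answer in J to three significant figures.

W_total ≈ -963 J

Step 1 (isobaric): W = PΔV = (45.1 kPa)(11.8 − 23.5 L) = -527.7 J.
After step 1: P = 45.1 kPa, V = 11.8 L, T = 139.6 K.
Step 2 (adiabatic): W = (P₁V₁ − P₂V₂)/(γ−1) = (532.2 − 822.6)/0.667 = -435.7 J.
W_total = -527.7 − 435.7 = -963.3 J.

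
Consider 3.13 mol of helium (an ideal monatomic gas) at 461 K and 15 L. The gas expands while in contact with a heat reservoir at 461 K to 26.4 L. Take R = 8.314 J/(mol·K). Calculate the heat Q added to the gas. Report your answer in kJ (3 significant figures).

Q ≈ 6.78 kJ

Isothermal ⇒ ΔU = 0, so Q = W = nRT ln(V₂/V₁).
Q = (3.13)(8.314)(461) ln(26.4/15) = 11997 × 0.5653 = 6782 J.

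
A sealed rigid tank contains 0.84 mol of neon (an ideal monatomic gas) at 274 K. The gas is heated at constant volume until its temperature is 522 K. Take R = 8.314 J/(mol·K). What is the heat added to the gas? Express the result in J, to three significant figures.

Q ≈ 2600 J

Constant volume ⇒ W = 0, so Q = ΔU = nCᵥΔT with Cᵥ = 3R/2 = 12.47 J/(mol·K).
ΔU = (0.84)(12.47)(522 − 274) = 2598 J.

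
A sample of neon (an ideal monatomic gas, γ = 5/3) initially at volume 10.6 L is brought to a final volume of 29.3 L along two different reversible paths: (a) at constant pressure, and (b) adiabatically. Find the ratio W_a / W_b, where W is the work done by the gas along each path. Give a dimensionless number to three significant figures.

Path (a) isobaric: W = P₁(V₂ − V₁) → W_a/(P₁V₁) = 1.764.
Path (b) adiabatic: W = P₁V₁(1 − (V₁/V₂)^(γ−1))/(γ−1) → W_b/(P₁V₁) = 0.7384.
W_a / W_b = 1.764 / 0.7384 = 2.389.

W_a / W_b ≈ 2.39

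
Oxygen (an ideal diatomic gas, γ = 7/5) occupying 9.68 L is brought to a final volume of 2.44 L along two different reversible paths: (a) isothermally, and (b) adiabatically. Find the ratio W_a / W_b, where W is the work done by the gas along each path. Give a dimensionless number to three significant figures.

W_a / W_b ≈ 0.750

Path (a) isothermal: W = P₁V₁ ln(V₂/V₁) → W_a/(P₁V₁) = -1.378.
Path (b) adiabatic: W = P₁V₁(1 − (V₁/V₂)^(γ−1))/(γ−1) → W_b/(P₁V₁) = -1.838.
W_a / W_b = -1.378 / -1.838 = 0.7496.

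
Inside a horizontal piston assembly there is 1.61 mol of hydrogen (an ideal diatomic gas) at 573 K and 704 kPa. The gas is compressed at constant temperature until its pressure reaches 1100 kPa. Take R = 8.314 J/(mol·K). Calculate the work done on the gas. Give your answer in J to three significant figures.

Isothermal process: W = nRT ln(V₂/V₁) = nRT ln(P₁/P₂).
W = (1.61)(8.314)(573) × ln(704/1100)
  = 7670 × ln(0.64) = 7670 × -0.4463
W_by_gas = -3423 J; work on gas = −W_by = 3423 J.

W ≈ 3420 J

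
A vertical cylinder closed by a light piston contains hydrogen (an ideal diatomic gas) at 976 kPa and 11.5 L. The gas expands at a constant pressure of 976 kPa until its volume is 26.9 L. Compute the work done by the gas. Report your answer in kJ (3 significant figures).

Isobaric: W = P ΔV.
W = (976 kPa)(26.9 − 11.5 L) = (976)(15.4) = 15030 J.

W ≈ 15.0 kJ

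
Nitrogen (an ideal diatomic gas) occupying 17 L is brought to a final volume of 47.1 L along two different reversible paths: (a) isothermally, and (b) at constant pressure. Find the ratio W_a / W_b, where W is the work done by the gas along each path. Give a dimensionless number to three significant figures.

W_a / W_b ≈ 0.576

Path (a) isothermal: W = P₁V₁ ln(V₂/V₁) → W_a/(P₁V₁) = 1.019.
Path (b) isobaric: W = P₁(V₂ − V₁) → W_b/(P₁V₁) = 1.771.
W_a / W_b = 1.019 / 1.771 = 0.5755.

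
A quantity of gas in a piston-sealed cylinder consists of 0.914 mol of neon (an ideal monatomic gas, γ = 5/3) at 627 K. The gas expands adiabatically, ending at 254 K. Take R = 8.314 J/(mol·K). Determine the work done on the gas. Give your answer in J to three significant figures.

W ≈ -4250 J

Adiabatic ⇒ Q = 0, so W_by = −ΔU = nCᵥ(T₁ − T₂).
Cᵥ = 3R/2 = 12.47 J/(mol·K).
W = (0.914)(12.47)(627 − 254) = 4252 J.
Work on gas = −W_by = -4252 J.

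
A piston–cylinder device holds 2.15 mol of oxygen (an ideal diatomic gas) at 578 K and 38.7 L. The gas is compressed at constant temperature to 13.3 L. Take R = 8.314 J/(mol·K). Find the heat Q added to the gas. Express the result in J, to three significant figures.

Isothermal ⇒ ΔU = 0, so Q = W = nRT ln(V₂/V₁).
Q = (2.15)(8.314)(578) ln(13.3/38.7) = 10332 × -1.068 = -11035 J.

Q ≈ -11000 J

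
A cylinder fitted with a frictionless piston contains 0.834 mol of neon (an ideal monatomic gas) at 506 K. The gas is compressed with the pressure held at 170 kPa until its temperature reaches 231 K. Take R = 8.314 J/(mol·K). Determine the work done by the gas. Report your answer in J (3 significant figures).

W ≈ -1910 J

Isobaric: W = P ΔV = nR ΔT.
W = (0.834)(8.314)(231 − 506) = -1907 J.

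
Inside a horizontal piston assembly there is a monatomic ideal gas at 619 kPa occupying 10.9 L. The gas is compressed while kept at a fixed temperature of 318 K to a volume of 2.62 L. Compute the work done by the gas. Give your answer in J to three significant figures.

W ≈ -9620 J

Isothermal: W = nRT ln(V₂/V₁) = P₁V₁ ln(V₂/V₁).
P₁V₁ = (619 kPa)(10.9 L) = 6747 J.
W = 6747 × ln(2.62/10.9) = 6747 × -1.426
W_by_gas = -9619 J.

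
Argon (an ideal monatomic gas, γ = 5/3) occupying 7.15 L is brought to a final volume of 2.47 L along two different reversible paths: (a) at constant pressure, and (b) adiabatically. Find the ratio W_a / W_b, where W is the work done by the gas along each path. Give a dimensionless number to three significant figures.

Path (a) isobaric: W = P₁(V₂ − V₁) → W_a/(P₁V₁) = -0.6545.
Path (b) adiabatic: W = P₁V₁(1 − (V₁/V₂)^(γ−1))/(γ−1) → W_b/(P₁V₁) = -1.547.
W_a / W_b = -0.6545 / -1.547 = 0.4232.

W_a / W_b ≈ 0.423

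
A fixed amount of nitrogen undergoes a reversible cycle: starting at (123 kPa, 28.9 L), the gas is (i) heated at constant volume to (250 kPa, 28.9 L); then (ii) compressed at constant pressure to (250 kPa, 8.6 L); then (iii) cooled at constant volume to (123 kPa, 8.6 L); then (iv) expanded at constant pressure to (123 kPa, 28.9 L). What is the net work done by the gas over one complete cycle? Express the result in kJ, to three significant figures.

W_net ≈ -2.58 kJ

Constant-volume legs do no work.
W(ii) = (250)(8.6 − 28.9) = -5075 J; W(iv) = (123)(28.9 − 8.6) = 2497 J.
W_net = -5075 + 2497 = -2578 J (the counter-clockwise enclosed area).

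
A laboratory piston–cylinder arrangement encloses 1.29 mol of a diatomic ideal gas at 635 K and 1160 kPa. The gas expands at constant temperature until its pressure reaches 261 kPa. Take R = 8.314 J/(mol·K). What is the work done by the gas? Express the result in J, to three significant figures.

W ≈ 10200 J

Isothermal process: W = nRT ln(V₂/V₁) = nRT ln(P₁/P₂).
W = (1.29)(8.314)(635) × ln(1160/261)
  = 6810 × ln(4.444) = 6810 × 1.492
W_by_gas = 10159 J.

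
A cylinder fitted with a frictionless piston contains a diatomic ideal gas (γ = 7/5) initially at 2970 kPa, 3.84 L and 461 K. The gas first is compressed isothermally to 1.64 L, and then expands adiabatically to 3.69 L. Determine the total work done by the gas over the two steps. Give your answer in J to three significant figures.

Step 1 (isothermal): W = P₁V₁ ln(V₂/V₁) = (11405) ln(1.64/3.84) = -9703 J.
After step 1: P = 6954 kPa, V = 1.64 L, T = 461 K.
Step 2 (adiabatic): W = (P₁V₁ − P₂V₂)/(γ−1) = (11405 − 8245)/0.4 = 7898 J.
W_total = -9703 + 7898 = -1805 J.

W_total ≈ -1800 J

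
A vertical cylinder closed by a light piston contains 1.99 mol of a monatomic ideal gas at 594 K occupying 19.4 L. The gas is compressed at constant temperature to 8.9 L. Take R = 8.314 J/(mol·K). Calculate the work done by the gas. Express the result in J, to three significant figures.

W ≈ -7660 J

Isothermal: W = nRT ln(V₂/V₁).
W = (1.99)(8.314)(594) × ln(8.9/19.4)
  = 9828 × -0.7792
W_by_gas = -7658 J.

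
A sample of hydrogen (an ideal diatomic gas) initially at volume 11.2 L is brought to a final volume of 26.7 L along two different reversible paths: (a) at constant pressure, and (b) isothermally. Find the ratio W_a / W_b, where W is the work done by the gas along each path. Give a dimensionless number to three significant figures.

Path (a) isobaric: W = P₁(V₂ − V₁) → W_a/(P₁V₁) = 1.384.
Path (b) isothermal: W = P₁V₁ ln(V₂/V₁) → W_b/(P₁V₁) = 0.8687.
W_a / W_b = 1.384 / 0.8687 = 1.593.

W_a / W_b ≈ 1.59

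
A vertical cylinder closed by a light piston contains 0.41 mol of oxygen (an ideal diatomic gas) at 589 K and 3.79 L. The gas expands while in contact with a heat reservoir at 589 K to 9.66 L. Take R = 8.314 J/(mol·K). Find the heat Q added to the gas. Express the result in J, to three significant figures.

Isothermal ⇒ ΔU = 0, so Q = W = nRT ln(V₂/V₁).
Q = (0.41)(8.314)(589) ln(9.66/3.79) = 2008 × 0.9356 = 1879 J.

Q ≈ 1880 J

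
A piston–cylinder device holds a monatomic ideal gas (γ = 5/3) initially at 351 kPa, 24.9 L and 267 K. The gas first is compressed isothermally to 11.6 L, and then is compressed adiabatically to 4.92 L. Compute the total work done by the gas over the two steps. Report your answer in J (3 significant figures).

W_total ≈ -16800 J

Step 1 (isothermal): W = P₁V₁ ln(V₂/V₁) = (8740) ln(11.6/24.9) = -6676 J.
After step 1: P = 753.4 kPa, V = 11.6 L, T = 267 K.
Step 2 (adiabatic): W = (P₁V₁ − P₂V₂)/(γ−1) = (8740 − 15482)/0.667 = -10114 J.
W_total = -6676 − 10114 = -16790 J.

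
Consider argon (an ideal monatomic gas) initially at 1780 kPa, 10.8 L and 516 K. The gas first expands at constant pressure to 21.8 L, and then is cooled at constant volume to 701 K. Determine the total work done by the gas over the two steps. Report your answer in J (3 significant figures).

W_total ≈ 19600 J

Step 1 (isobaric): W = PΔV = (1780 kPa)(21.8 − 10.8 L) = 19580 J.
Step 2 (isochoric): W = 0 (constant volume).
W_total = 19580 + 0 = 19580 J.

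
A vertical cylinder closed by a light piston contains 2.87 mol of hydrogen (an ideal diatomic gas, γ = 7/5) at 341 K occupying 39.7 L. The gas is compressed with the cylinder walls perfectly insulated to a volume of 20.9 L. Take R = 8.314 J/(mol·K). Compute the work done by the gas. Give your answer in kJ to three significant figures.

Adiabatic: TV^(γ−1) = const with γ = 7/5.
T₂ = T₁ (V₁/V₂)^(γ−1) = 341 × (39.7/20.9)^0.4 = 341 × 1.293 = 440.8 K.
W_by = nCᵥ(T₁ − T₂) = (2.87)(20.79)(341 − 440.8) = -5952 J.

W ≈ -5.95 kJ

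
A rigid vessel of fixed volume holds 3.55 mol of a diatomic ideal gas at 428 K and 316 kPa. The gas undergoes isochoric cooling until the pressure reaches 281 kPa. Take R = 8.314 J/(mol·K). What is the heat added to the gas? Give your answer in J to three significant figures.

Q ≈ -3500 J

Constant volume ⇒ W = 0, so Q = ΔU = nCᵥΔT with Cᵥ = 5R/2 = 20.79 J/(mol·K).
At constant V, T₂/T₁ = P₂/P₁ ⇒ ΔT = T₁(P₂/P₁ − 1) = 428·(281/316 − 1) = -47.41 K.
ΔU = (3.55)(20.79)(-47.41) = -3498 J.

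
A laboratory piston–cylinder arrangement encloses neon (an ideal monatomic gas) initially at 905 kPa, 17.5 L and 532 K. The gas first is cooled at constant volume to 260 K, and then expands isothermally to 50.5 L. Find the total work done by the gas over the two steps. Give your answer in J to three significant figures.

W_total ≈ 8200 J

Step 1 (isochoric): W = 0 (constant volume).
After step 1: P = 442.3 kPa (V unchanged).
Step 2 (isothermal): W = P₁V₁ ln(V₂/V₁) = (7740) ln(50.5/17.5) = 8203 J.
W_total = 0 + 8203 = 8203 J.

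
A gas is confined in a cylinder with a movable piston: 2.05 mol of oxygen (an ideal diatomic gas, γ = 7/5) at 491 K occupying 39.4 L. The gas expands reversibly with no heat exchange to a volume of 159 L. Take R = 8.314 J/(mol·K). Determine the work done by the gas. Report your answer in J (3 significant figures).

W ≈ 8950 J

Adiabatic: TV^(γ−1) = const with γ = 7/5.
T₂ = T₁ (V₁/V₂)^(γ−1) = 491 × (39.4/159)^0.4 = 491 × 0.5723 = 281 K.
W_by = nCᵥ(T₁ − T₂) = (2.05)(20.79)(491 − 281) = 8948 J.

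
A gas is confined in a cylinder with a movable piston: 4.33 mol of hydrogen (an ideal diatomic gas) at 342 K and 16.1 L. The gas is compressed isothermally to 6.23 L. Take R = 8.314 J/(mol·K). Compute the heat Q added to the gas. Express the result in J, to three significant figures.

Q ≈ -11700 J

Isothermal ⇒ ΔU = 0, so Q = W = nRT ln(V₂/V₁).
Q = (4.33)(8.314)(342) ln(6.23/16.1) = 12312 × -0.9494 = -11689 J.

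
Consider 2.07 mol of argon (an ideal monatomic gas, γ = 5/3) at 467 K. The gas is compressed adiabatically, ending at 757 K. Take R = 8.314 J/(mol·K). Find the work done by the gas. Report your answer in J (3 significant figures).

Adiabatic ⇒ Q = 0, so W_by = −ΔU = nCᵥ(T₁ − T₂).
Cᵥ = 3R/2 = 12.47 J/(mol·K).
W = (2.07)(12.47)(467 − 757) = -7486 J.

W ≈ -7490 J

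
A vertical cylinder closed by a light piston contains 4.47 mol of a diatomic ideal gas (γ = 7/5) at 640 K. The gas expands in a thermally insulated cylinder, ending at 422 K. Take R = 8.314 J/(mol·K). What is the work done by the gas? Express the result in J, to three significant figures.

Adiabatic ⇒ Q = 0, so W_by = −ΔU = nCᵥ(T₁ − T₂).
Cᵥ = 5R/2 = 20.79 J/(mol·K).
W = (4.47)(20.79)(640 − 422) = 20254 J.

W ≈ 20300 J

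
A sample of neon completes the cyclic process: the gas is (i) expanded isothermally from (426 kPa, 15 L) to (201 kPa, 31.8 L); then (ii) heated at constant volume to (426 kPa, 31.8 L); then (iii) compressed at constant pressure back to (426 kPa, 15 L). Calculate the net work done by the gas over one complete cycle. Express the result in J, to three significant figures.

Leg (i): W = PᵢVᵢ ln(V_f/Vᵢ) = (6390) ln(31.8/15) = 4802 J.
Leg (ii): W = 0.
Leg (iii): W = PΔV = (426)(15 − 31.8) = -7157 J.
W_net = 4802 − 7157 = -2355 J.

W_net ≈ -2360 J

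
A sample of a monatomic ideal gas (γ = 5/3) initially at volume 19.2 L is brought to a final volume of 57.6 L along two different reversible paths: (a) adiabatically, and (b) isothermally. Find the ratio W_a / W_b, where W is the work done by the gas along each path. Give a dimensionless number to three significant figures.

W_a / W_b ≈ 0.709

Path (a) adiabatic: W = P₁V₁(1 − (V₁/V₂)^(γ−1))/(γ−1) → W_a/(P₁V₁) = 0.7789.
Path (b) isothermal: W = P₁V₁ ln(V₂/V₁) → W_b/(P₁V₁) = 1.099.
W_a / W_b = 0.7789 / 1.099 = 0.709.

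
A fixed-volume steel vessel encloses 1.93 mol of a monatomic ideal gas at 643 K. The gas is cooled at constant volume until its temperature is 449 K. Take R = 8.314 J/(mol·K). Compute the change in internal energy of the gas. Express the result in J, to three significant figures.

Constant volume ⇒ W = 0, so Q = ΔU = nCᵥΔT with Cᵥ = 3R/2 = 12.47 J/(mol·K).
ΔU = (1.93)(12.47)(449 − 643) = -4669 J.

ΔU ≈ -4670 J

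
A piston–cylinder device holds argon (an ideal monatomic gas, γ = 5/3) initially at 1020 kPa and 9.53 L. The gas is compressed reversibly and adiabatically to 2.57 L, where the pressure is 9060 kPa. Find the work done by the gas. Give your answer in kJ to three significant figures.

Adiabatic: W = (P₁V₁ − P₂V₂)/(γ − 1) with γ = 5/3.
P₁V₁ = 9721 J, P₂V₂ = 23284 J.
W = (9721 − 23284) / 0.6667 = -20345 J.

W ≈ -20.3 kJ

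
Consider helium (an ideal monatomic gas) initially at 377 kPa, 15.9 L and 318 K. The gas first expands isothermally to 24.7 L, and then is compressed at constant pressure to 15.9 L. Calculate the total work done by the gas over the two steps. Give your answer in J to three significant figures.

W_total ≈ 505 J

Step 1 (isothermal): W = P₁V₁ ln(V₂/V₁) = (5994) ln(24.7/15.9) = 2640 J.
After step 1: P = 242.7 kPa, V = 24.7 L, T = 318 K.
Step 2 (isobaric): W = PΔV = (242.7 kPa)(15.9 − 24.7 L) = -2136 J.
W_total = 2640 − 2136 = 504.8 J.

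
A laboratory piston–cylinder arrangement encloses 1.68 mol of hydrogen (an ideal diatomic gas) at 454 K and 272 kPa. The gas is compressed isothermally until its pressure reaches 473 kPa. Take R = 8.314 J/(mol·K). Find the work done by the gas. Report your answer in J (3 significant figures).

Isothermal process: W = nRT ln(V₂/V₁) = nRT ln(P₁/P₂).
W = (1.68)(8.314)(454) × ln(272/473)
  = 6341 × ln(0.5751) = 6341 × -0.5533
W_by_gas = -3509 J.

W ≈ -3510 J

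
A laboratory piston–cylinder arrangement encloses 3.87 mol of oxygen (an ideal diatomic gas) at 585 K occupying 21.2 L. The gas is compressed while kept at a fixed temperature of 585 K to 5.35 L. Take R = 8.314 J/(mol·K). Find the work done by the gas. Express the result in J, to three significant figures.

Isothermal: W = nRT ln(V₂/V₁).
W = (3.87)(8.314)(585) × ln(5.35/21.2)
  = 18822 × -1.377
W_by_gas = -25917 J.

W ≈ -25900 J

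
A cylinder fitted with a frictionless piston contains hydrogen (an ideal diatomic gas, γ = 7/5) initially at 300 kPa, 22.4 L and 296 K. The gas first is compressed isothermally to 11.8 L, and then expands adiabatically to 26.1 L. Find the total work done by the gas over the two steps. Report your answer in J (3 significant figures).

Step 1 (isothermal): W = P₁V₁ ln(V₂/V₁) = (6720) ln(11.8/22.4) = -4307 J.
After step 1: P = 569.5 kPa, V = 11.8 L, T = 296 K.
Step 2 (adiabatic): W = (P₁V₁ − P₂V₂)/(γ−1) = (6720 − 4892)/0.4 = 4571 J.
W_total = -4307 + 4571 = 263.3 J.

W_total ≈ 263 J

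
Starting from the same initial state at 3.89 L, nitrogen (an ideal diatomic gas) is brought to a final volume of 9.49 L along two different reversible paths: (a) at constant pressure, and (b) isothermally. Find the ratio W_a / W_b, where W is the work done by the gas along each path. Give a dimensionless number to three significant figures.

W_a / W_b ≈ 1.61

Path (a) isobaric: W = P₁(V₂ − V₁) → W_a/(P₁V₁) = 1.44.
Path (b) isothermal: W = P₁V₁ ln(V₂/V₁) → W_b/(P₁V₁) = 0.8918.
W_a / W_b = 1.44 / 0.8918 = 1.614.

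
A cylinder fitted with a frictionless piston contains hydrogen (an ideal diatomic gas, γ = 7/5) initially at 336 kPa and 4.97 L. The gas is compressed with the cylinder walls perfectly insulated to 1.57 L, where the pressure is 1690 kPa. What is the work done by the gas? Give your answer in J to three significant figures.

Adiabatic: W = (P₁V₁ − P₂V₂)/(γ − 1) with γ = 7/5.
P₁V₁ = 1670 J, P₂V₂ = 2653 J.
W = (1670 − 2653) / 0.4 = -2458 J.

W ≈ -2460 J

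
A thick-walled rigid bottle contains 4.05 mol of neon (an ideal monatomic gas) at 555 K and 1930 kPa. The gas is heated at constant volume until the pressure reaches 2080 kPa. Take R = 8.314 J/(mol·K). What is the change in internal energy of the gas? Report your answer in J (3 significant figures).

ΔU ≈ 2180 J

Constant volume ⇒ W = 0, so Q = ΔU = nCᵥΔT with Cᵥ = 3R/2 = 12.47 J/(mol·K).
At constant V, T₂/T₁ = P₂/P₁ ⇒ ΔT = T₁(P₂/P₁ − 1) = 555·(2080/1930 − 1) = 43.13 K.
ΔU = (4.05)(12.47)(43.13) = 2179 J.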